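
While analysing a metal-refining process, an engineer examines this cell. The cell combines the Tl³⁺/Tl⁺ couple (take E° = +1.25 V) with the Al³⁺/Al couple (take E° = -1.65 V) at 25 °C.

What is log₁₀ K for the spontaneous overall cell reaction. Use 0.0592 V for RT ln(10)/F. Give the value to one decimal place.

293.9

Cathode: Tl³⁺/Tl⁺; anode: Al³⁺/Al. E°cell = +2.90 V, n = 6.
log K = nE°cell / 0.0592 = (6)(+2.90) / 0.0592 = 293.9.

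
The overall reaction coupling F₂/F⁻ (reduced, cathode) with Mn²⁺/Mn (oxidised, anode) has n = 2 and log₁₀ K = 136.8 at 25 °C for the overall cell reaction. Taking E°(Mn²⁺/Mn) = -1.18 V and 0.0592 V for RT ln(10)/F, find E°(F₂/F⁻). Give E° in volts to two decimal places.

+2.87 V

E°cell = (0.0592/n)·log K = (0.0592/2)(136.8) = +4.049 V.
Since F₂/F⁻ is the cathode and Mn²⁺/Mn the anode, E°cell = E°(F₂/F⁻) − E°(Mn²⁺/Mn).
So E°(F₂/F⁻) = E°cell + E°(Mn²⁺/Mn) = +4.049 + (-1.18) = +2.87 V.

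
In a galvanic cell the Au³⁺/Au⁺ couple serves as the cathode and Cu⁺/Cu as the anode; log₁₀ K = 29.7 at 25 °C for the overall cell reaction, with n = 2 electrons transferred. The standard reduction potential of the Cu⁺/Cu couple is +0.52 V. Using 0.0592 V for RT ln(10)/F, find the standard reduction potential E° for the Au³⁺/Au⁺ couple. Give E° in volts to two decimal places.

+1.40 V

E°cell = (0.0592/n)·log K = (0.0592/2)(29.7) = +0.879 V.
Since Au³⁺/Au⁺ is the cathode and Cu⁺/Cu the anode, E°cell = E°(Au³⁺/Au⁺) − E°(Cu⁺/Cu).
So E°(Au³⁺/Au⁺) = E°cell + E°(Cu⁺/Cu) = +0.879 + (+0.52) = +1.40 V.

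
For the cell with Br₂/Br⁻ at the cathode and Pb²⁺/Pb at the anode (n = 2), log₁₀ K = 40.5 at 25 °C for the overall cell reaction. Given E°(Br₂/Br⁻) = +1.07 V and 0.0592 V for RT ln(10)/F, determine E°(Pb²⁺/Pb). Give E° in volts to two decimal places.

E°cell = (0.0592/n)·log K = (0.0592/2)(40.5) = +1.199 V.
Since Br₂/Br⁻ is the cathode and Pb²⁺/Pb the anode, E°cell = E°(Br₂/Br⁻) − E°(Pb²⁺/Pb).
So E°(Pb²⁺/Pb) = E°(Br₂/Br⁻) − E°cell = (+1.07) − (+1.199) = -0.13 V.

-0.13 V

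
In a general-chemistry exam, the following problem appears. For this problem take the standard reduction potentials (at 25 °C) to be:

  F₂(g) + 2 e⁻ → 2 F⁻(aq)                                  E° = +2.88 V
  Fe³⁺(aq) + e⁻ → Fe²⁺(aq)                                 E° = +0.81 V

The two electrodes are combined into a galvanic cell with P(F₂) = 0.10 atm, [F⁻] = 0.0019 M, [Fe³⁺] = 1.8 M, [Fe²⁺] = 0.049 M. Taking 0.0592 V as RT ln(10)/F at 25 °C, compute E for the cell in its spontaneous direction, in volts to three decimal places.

F₂/F⁻ is the cathode (higher E°), Fe³⁺/Fe²⁺ the anode: E°cell = +2.88 − (+0.81) = +2.07 V, n = 2.
Overall: F₂(g) + 2 Fe²⁺(aq) → 2 F⁻(aq) + 2 Fe³⁺(aq)
Q = [F⁻]^2·[Fe³⁺]^2 / (P(F₂)·[Fe²⁺]^2); log Q = -1.312.
E = E° − (0.0592/n) log Q = +2.07 − (0.0592/2)(-1.312) = +2.109 V.

+2.109 V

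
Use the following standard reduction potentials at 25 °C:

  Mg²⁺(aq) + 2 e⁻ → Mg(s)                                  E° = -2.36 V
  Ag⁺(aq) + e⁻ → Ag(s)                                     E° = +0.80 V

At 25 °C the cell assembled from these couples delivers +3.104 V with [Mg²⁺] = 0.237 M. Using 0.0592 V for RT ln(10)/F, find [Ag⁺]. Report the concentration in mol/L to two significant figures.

0.055 M

Ag⁺/Ag is the cathode, Mg²⁺/Mg the anode: E°cell = +3.16 V, n = 2.
Overall reaction: 2 Ag⁺(aq) + Mg(s) → 2 Ag(s) + Mg²⁺(aq); Q = [Mg²⁺]^1/[Ag⁺]^2.
From E = E° − (0.0592/n) log Q: log Q = (E° − E)·n/0.0592 = (+3.16 − (+3.104))·2/0.0592 = 1.8919.
So 2·log[Ag⁺] = 1·log(0.237) − log Q = -0.6253 − (1.8919) = -2.5172; log[Ag⁺] = -2.5172 / 2 = -1.2586; [Ag⁺] = 10^(-1.2586) ≈ 0.055 M.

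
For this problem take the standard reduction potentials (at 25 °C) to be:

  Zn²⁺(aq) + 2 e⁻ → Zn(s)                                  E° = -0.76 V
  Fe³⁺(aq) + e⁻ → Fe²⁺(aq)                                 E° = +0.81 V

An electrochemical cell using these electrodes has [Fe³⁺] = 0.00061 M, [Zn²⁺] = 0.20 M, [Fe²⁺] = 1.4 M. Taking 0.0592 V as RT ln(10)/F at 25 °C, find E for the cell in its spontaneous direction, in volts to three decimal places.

+1.392 V

Fe³⁺/Fe²⁺ is the cathode (higher E°), Zn²⁺/Zn the anode: E°cell = +0.81 − (-0.76) = +1.57 V, n = 2.
Overall: 2 Fe³⁺(aq) + Zn(s) → 2 Fe²⁺(aq) + Zn²⁺(aq)
Q = [Fe²⁺]^2·[Zn²⁺] / ([Fe³⁺]^2); log Q = 6.023.
E = E° − (0.0592/n) log Q = +1.57 − (0.0592/2)(6.023) = +1.392 V.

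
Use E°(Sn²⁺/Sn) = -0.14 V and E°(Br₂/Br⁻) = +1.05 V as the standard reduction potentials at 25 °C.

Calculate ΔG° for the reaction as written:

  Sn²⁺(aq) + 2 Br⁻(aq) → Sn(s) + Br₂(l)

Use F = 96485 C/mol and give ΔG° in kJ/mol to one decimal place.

+229.6 kJ/mol

As written, Sn²⁺/Sn is reduced (cathode) and Br₂/Br⁻ is oxidised (anode), so E°cell = (-0.14) − (+1.05) = -1.19 V.
Balancing electrons gives n = 2.
ΔG° = −nFE° = −(2)(96485)(-1.19) = 229,634 J = +229.6 kJ/mol.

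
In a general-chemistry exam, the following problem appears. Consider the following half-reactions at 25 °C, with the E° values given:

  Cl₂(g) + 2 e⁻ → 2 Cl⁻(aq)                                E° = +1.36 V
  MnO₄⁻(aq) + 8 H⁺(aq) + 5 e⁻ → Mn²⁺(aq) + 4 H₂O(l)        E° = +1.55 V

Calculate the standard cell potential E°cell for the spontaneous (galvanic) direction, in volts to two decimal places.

+0.19 V

The MnO₄⁻/Mn²⁺ couple has the higher reduction potential, so it is the cathode; Cl₂/Cl⁻ is oxidised at the anode.
E°cell = E°(cathode) − E°(anode) = (+1.55) − (+1.36) = +0.19 V.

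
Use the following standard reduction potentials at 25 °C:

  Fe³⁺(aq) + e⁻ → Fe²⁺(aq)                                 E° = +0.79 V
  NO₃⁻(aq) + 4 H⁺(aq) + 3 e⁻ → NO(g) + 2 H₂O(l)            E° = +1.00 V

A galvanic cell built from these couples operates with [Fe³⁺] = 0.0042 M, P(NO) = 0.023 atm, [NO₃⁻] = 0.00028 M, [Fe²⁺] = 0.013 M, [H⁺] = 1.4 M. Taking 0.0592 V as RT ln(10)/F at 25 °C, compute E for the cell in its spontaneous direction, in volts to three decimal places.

+0.213 V

NO₃⁻/NO is the cathode (higher E°), Fe³⁺/Fe²⁺ the anode: E°cell = +1.00 − (+0.79) = +0.21 V, n = 3.
Overall: NO₃⁻(aq) + 4 H⁺(aq) + 3 Fe²⁺(aq) → NO(g) + 2 H₂O(l) + 3 Fe³⁺(aq)
Q = P(NO)·[Fe³⁺]^3 / ([NO₃⁻]·[H⁺]^4·[Fe²⁺]^3); log Q = -0.142.
E = E° − (0.0592/n) log Q = +0.21 − (0.0592/3)(-0.142) = +0.213 V.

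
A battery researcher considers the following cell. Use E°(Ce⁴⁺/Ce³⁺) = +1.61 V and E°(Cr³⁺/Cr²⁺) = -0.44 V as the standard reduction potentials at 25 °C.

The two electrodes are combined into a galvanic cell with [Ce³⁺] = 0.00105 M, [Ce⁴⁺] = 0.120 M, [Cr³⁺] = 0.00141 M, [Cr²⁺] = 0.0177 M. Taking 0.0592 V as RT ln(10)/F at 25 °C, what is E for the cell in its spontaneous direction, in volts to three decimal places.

+2.237 V

Ce⁴⁺/Ce³⁺ is the cathode (higher E°), Cr³⁺/Cr²⁺ the anode: E°cell = +1.61 − (-0.44) = +2.05 V, n = 1.
Overall: Ce⁴⁺(aq) + Cr²⁺(aq) → Ce³⁺(aq) + Cr³⁺(aq)
Q = [Ce³⁺]·[Cr³⁺] / ([Ce⁴⁺]·[Cr²⁺]); log Q = -3.157.
E = E° − (0.0592/n) log Q = +2.05 − (0.0592/1)(-3.157) = +2.237 V.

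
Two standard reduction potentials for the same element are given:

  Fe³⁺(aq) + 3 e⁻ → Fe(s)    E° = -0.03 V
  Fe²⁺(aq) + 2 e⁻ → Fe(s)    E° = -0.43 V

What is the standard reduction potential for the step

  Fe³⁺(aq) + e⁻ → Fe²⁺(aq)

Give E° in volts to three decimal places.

+0.770 V

Sequential free energies add, so n₃E°₃ = n₁E°₁ + n₂E°₂.
With n₃ = 3, and the known step contributing 2×(-0.43) V, the unknown satisfies 1·E° = 3×(-0.03) − 2×(-0.43) = +0.770.
E° = +0.770 / 1 = +0.770 V.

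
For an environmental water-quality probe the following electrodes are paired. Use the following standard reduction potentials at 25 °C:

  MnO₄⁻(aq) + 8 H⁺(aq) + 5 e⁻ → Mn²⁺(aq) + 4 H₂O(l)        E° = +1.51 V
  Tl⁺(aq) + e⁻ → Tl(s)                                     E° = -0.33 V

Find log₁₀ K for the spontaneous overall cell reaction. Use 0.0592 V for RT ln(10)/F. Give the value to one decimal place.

Cathode: MnO₄⁻/Mn²⁺; anode: Tl⁺/Tl. E°cell = +1.84 V, n = 5.
log K = nE°cell / 0.0592 = (5)(+1.84) / 0.0592 = 155.4.

155.4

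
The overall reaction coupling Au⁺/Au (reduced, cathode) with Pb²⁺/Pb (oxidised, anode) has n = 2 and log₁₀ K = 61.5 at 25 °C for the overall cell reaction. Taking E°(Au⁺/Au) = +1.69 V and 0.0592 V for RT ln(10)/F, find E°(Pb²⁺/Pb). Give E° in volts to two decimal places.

E°cell = (0.0592/n)·log K = (0.0592/2)(61.5) = +1.820 V.
Since Au⁺/Au is the cathode and Pb²⁺/Pb the anode, E°cell = E°(Au⁺/Au) − E°(Pb²⁺/Pb).
So E°(Pb²⁺/Pb) = E°(Au⁺/Au) − E°cell = (+1.69) − (+1.820) = -0.13 V.

-0.13 V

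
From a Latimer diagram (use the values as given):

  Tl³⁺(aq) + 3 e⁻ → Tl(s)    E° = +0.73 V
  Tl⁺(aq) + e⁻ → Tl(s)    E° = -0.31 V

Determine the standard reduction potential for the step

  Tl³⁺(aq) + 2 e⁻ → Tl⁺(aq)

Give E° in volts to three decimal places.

Sequential free energies add, so n₃E°₃ = n₁E°₁ + n₂E°₂.
With n₃ = 3, and the known step contributing 1×(-0.31) V, the unknown satisfies 2·E° = 3×(+0.73) − 1×(-0.31) = +2.500.
E° = +2.500 / 2 = +1.250 V.

+1.250 V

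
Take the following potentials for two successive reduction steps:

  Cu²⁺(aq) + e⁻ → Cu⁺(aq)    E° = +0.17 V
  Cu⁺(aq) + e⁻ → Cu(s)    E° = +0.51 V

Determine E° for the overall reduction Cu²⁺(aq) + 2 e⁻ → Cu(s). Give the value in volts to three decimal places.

+0.340 V

Adding the free-energy changes (−nFE°) of the two steps gives −n₃FE°₃ = −n₁FE°₁ − n₂FE°₂.
E°₃ = (1×+0.17 + 1×+0.51) / 2 = (+0.680) / 2 = +0.340 V.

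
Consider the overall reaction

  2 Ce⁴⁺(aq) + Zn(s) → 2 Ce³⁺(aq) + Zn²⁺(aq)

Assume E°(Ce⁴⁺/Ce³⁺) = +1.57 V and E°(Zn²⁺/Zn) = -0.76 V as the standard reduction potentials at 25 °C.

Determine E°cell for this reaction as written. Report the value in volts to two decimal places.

The Ce⁴⁺/Ce³⁺ couple has the higher reduction potential, so it is the cathode; Zn²⁺/Zn is oxidised at the anode.
E°cell = E°(cathode) − E°(anode) = (+1.57) − (-0.76) = +2.33 V.
Since E°cell > 0, the reaction is spontaneous under standard conditions.

+2.33 V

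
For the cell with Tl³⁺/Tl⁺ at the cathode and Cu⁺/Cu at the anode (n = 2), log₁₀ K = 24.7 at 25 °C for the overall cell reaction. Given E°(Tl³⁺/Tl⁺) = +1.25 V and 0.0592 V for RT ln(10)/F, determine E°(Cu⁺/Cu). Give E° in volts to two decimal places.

+0.52 V

E°cell = (0.0592/n)·log K = (0.0592/2)(24.7) = +0.731 V.
Since Tl³⁺/Tl⁺ is the cathode and Cu⁺/Cu the anode, E°cell = E°(Tl³⁺/Tl⁺) − E°(Cu⁺/Cu).
So E°(Cu⁺/Cu) = E°(Tl³⁺/Tl⁺) − E°cell = (+1.25) − (+0.731) = +0.52 V.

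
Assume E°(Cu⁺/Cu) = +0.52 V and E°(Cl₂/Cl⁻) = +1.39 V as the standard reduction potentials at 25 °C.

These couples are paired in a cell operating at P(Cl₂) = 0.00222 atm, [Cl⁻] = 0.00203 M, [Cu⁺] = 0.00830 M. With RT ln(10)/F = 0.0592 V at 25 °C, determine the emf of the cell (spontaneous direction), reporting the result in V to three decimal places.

Cl₂/Cl⁻ is the cathode (higher E°), Cu⁺/Cu the anode: E°cell = +1.39 − (+0.52) = +0.87 V, n = 2.
Overall: Cl₂(g) + 2 Cu(s) → 2 Cl⁻(aq) + 2 Cu⁺(aq)
Q = [Cl⁻]^2·[Cu⁺]^2 / (P(Cl₂)); log Q = -6.893.
E = E° − (0.0592/n) log Q = +0.87 − (0.0592/2)(-6.893) = +1.074 V.

+1.074 V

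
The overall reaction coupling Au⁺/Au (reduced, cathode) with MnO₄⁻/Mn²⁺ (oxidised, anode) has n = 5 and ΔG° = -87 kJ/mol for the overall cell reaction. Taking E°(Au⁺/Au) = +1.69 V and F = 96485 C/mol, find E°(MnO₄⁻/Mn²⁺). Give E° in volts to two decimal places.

E°cell = −ΔG°/(nF) = −(-87×10³)/((5)(96485)) = +0.180 V.
Since Au⁺/Au is the cathode and MnO₄⁻/Mn²⁺ the anode, E°cell = E°(Au⁺/Au) − E°(MnO₄⁻/Mn²⁺).
So E°(MnO₄⁻/Mn²⁺) = E°(Au⁺/Au) − E°cell = (+1.69) − (+0.180) = +1.51 V.

+1.51 V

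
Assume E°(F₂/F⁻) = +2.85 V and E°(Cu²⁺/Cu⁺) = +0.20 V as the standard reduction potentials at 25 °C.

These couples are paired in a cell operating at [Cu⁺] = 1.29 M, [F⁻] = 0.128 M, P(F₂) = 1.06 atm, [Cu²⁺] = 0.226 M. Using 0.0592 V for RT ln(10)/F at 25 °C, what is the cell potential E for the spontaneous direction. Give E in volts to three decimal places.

+2.748 V

F₂/F⁻ is the cathode (higher E°), Cu²⁺/Cu⁺ the anode: E°cell = +2.85 − (+0.20) = +2.65 V, n = 2.
Overall: F₂(g) + 2 Cu⁺(aq) → 2 F⁻(aq) + 2 Cu²⁺(aq)
Q = [F⁻]^2·[Cu²⁺]^2 / (P(F₂)·[Cu⁺]^2); log Q = -3.324.
E = E° − (0.0592/n) log Q = +2.65 − (0.0592/2)(-3.324) = +2.748 V.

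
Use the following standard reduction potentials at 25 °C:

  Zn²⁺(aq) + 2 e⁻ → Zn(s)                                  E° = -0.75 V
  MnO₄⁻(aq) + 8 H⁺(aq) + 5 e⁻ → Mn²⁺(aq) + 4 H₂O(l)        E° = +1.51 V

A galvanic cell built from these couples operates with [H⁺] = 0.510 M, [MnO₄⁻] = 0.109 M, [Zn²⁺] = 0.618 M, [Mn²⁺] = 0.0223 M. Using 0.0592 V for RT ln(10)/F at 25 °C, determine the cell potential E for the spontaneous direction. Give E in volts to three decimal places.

MnO₄⁻/Mn²⁺ is the cathode (higher E°), Zn²⁺/Zn the anode: E°cell = +1.51 − (-0.75) = +2.26 V, n = 10.
Overall: 2 MnO₄⁻(aq) + 16 H⁺(aq) + 5 Zn(s) → 2 Mn²⁺(aq) + 8 H₂O(l) + 5 Zn²⁺(aq)
Q = [Mn²⁺]^2·[Zn²⁺]^5 / ([MnO₄⁻]^2·[H⁺]^16); log Q = 2.256.
E = E° − (0.0592/n) log Q = +2.26 − (0.0592/10)(2.256) = +2.247 V.

+2.247 V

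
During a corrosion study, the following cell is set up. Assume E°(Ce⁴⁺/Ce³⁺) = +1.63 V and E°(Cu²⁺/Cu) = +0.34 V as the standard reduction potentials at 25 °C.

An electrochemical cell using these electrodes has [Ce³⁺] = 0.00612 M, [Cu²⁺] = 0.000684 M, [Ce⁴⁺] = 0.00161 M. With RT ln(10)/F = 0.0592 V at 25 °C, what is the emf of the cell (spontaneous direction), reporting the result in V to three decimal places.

+1.349 V

Ce⁴⁺/Ce³⁺ is the cathode (higher E°), Cu²⁺/Cu the anode: E°cell = +1.63 − (+0.34) = +1.29 V, n = 2.
Overall: 2 Ce⁴⁺(aq) + Cu(s) → 2 Ce³⁺(aq) + Cu²⁺(aq)
Q = [Ce³⁺]^2·[Cu²⁺] / ([Ce⁴⁺]^2); log Q = -2.005.
E = E° − (0.0592/n) log Q = +1.29 − (0.0592/2)(-2.005) = +1.349 V.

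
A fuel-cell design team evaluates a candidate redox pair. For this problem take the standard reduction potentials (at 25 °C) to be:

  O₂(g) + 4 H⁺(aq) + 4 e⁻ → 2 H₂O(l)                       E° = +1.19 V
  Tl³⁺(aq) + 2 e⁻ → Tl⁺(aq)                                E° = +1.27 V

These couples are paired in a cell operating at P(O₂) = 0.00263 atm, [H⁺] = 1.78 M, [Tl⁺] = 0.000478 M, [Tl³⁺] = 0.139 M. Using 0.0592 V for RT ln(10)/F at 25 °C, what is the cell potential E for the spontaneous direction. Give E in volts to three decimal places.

Tl³⁺/Tl⁺ is the cathode (higher E°), O₂/H₂O the anode: E°cell = +1.27 − (+1.19) = +0.08 V, n = 4.
Overall: 2 Tl³⁺(aq) + 2 H₂O(l) → 2 Tl⁺(aq) + O₂(g) + 4 H⁺(aq)
Q = [Tl⁺]^2·P(O₂)·[H⁺]^4 / ([Tl³⁺]^2); log Q = -6.506.
E = E° − (0.0592/n) log Q = +0.08 − (0.0592/4)(-6.506) = +0.176 V.

+0.176 V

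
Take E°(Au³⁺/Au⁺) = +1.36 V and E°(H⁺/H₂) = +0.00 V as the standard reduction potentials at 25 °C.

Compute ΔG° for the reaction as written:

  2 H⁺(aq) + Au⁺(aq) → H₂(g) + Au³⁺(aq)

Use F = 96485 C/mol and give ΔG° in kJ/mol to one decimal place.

As written, H⁺/H₂ is reduced (cathode) and Au³⁺/Au⁺ is oxidised (anode), so E°cell = (+0.00) − (+1.36) = -1.36 V.
Balancing electrons gives n = 2.
ΔG° = −nFE° = −(2)(96485)(-1.36) = 262,439 J = +262.4 kJ/mol.

+262.4 kJ/mol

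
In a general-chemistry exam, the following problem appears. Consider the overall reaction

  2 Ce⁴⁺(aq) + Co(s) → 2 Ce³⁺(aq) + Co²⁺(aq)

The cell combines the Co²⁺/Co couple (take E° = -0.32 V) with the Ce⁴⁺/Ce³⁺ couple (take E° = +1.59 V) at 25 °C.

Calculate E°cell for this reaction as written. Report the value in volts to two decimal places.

+1.91 V

The Ce⁴⁺/Ce³⁺ couple has the higher reduction potential, so it is the cathode; Co²⁺/Co is oxidised at the anode.
E°cell = E°(cathode) − E°(anode) = (+1.59) − (-0.32) = +1.91 V.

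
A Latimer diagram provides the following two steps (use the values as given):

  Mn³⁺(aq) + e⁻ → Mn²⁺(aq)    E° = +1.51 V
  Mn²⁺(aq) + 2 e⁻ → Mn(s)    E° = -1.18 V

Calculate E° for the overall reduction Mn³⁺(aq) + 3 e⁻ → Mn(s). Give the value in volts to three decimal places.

-0.283 V

Since ΔG° = −nFE° is additive over sequential reductions, n₃E°₃ = n₁E°₁ + n₂E°₂.
E°₃ = (1×+1.51 + 2×-1.18) / 3 = (-0.850) / 3 = -0.283 V.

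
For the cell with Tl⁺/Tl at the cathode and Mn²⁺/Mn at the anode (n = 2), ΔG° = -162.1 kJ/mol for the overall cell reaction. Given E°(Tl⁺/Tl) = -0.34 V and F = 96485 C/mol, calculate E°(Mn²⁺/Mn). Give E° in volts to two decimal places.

E°cell = −ΔG°/(nF) = −(-162.1×10³)/((2)(96485)) = +0.840 V.
Since Tl⁺/Tl is the cathode and Mn²⁺/Mn the anode, E°cell = E°(Tl⁺/Tl) − E°(Mn²⁺/Mn).
So E°(Mn²⁺/Mn) = E°(Tl⁺/Tl) − E°cell = (-0.34) − (+0.840) = -1.18 V.

-1.18 V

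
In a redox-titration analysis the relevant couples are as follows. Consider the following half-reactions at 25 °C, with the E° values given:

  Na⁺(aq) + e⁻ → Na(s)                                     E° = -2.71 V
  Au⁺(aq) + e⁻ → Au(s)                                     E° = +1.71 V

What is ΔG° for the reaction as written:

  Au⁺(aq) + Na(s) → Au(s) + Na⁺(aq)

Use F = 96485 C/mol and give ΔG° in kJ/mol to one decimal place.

As written, Au⁺/Au is reduced (cathode) and Na⁺/Na is oxidised (anode), so E°cell = (+1.71) − (-2.71) = +4.42 V.
Balancing electrons gives n = 1.
ΔG° = −nFE° = −(1)(96485)(+4.42) = -426,464 J = -426.5 kJ/mol.

-426.5 kJ/mol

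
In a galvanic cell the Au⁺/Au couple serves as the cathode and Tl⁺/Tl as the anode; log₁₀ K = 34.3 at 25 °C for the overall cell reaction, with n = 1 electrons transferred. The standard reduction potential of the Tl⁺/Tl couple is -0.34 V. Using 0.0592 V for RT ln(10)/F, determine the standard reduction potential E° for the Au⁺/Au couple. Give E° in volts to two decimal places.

+1.69 V

E°cell = (0.0592/n)·log K = (0.0592/1)(34.3) = +2.031 V.
Since Au⁺/Au is the cathode and Tl⁺/Tl the anode, E°cell = E°(Au⁺/Au) − E°(Tl⁺/Tl).
So E°(Au⁺/Au) = E°cell + E°(Tl⁺/Tl) = +2.031 + (-0.34) = +1.69 V.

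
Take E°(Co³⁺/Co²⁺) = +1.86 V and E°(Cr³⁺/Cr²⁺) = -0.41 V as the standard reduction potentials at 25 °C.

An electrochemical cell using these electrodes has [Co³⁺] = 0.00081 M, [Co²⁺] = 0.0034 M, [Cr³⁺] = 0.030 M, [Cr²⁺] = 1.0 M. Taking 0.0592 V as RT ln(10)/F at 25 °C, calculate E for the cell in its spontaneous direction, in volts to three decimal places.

+2.323 V

Co³⁺/Co²⁺ is the cathode (higher E°), Cr³⁺/Cr²⁺ the anode: E°cell = +1.86 − (-0.41) = +2.27 V, n = 1.
Overall: Co³⁺(aq) + Cr²⁺(aq) → Co²⁺(aq) + Cr³⁺(aq)
Q = [Co²⁺]·[Cr³⁺] / ([Co³⁺]·[Cr²⁺]); log Q = -0.900.
E = E° − (0.0592/n) log Q = +2.27 − (0.0592/1)(-0.900) = +2.323 V.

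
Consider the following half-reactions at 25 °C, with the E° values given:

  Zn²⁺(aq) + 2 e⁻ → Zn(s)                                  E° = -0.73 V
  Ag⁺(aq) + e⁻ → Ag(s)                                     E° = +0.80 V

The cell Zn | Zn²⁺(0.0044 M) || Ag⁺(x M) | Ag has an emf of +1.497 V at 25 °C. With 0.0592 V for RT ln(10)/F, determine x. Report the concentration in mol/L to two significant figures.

0.018 M

Ag⁺/Ag is the cathode, Zn²⁺/Zn the anode: E°cell = +1.53 V, n = 2.
Overall reaction: 2 Ag⁺(aq) + Zn(s) → 2 Ag(s) + Zn²⁺(aq); Q = [Zn²⁺]^1/[Ag⁺]^2.
From E = E° − (0.0592/n) log Q: log Q = (E° − E)·n/0.0592 = (+1.53 − (+1.497))·2/0.0592 = 1.1149.
So 2·log[Ag⁺] = 1·log(0.0044) − log Q = -2.3565 − (1.1149) = -3.4714; log[Ag⁺] = -3.4714 / 2 = -1.7357; [Ag⁺] = 10^(-1.7357) ≈ 0.018 M.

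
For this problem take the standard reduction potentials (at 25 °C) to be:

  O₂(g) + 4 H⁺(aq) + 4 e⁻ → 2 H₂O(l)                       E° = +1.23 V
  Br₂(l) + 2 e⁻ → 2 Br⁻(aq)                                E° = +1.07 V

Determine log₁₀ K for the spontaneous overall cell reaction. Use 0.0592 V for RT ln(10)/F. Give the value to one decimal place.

Cathode: O₂/H₂O; anode: Br₂/Br⁻. E°cell = +0.16 V, n = 4.
log K = nE°cell / 0.0592 = (4)(+0.16) / 0.0592 = 10.8.

10.8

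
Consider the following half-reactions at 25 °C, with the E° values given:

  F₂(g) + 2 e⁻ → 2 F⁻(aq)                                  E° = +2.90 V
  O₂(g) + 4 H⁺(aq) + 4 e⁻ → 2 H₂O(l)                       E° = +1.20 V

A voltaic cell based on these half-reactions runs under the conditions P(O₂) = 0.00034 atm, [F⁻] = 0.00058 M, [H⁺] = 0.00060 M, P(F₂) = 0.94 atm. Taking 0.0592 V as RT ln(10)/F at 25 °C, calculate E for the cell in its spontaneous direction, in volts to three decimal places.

+2.133 V

F₂/F⁻ is the cathode (higher E°), O₂/H₂O the anode: E°cell = +2.90 − (+1.20) = +1.70 V, n = 4.
Overall: 2 F₂(g) + 2 H₂O(l) → 4 F⁻(aq) + O₂(g) + 4 H⁺(aq)
Q = [F⁻]^4·P(O₂)·[H⁺]^4 / (P(F₂)^2); log Q = -29.248.
E = E° − (0.0592/n) log Q = +1.70 − (0.0592/4)(-29.248) = +2.133 V.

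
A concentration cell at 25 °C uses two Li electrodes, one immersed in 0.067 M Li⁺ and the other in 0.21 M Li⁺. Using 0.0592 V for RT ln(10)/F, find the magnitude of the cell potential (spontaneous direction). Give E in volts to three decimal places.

+0.029 V

For a concentration cell E°cell = 0. The 0.21 M side is the cathode (reduction is favoured where [Li⁺] is higher).
With n = 1, E = −(0.0592/1) log([Li⁺]ₐₙ/[Li⁺]꜀ₐₜ) = −(0.0592/1) log(0.067/0.21) = −(0.0592/1)(-0.496) = +0.029 V.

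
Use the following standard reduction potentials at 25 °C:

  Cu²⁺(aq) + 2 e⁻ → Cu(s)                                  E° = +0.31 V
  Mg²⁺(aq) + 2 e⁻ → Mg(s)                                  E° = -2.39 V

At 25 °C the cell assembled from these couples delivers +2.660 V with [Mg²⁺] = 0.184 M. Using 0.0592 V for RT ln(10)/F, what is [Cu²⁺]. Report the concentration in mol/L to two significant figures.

Cu²⁺/Cu is the cathode, Mg²⁺/Mg the anode: E°cell = +2.70 V, n = 2.
Overall reaction: Cu²⁺(aq) + Mg(s) → Cu(s) + Mg²⁺(aq); Q = [Mg²⁺]^1/[Cu²⁺]^1.
From E = E° − (0.0592/n) log Q: log Q = (E° − E)·n/0.0592 = (+2.70 − (+2.660))·2/0.0592 = 1.3514.
So 1·log[Cu²⁺] = 1·log(0.184) − log Q = -0.7352 − (1.3514) = -2.0866; [Cu²⁺] = 10^(-2.0866) ≈ 0.0082 M.

0.0082 M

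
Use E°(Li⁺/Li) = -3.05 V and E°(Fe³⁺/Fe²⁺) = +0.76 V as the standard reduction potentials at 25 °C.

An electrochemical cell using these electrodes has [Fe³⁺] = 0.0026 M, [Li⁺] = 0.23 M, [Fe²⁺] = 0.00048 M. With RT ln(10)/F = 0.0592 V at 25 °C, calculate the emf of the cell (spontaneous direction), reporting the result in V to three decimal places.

Fe³⁺/Fe²⁺ is the cathode (higher E°), Li⁺/Li the anode: E°cell = +0.76 − (-3.05) = +3.81 V, n = 1.
Overall: Fe³⁺(aq) + Li(s) → Fe²⁺(aq) + Li⁺(aq)
Q = [Fe²⁺]·[Li⁺] / ([Fe³⁺]); log Q = -1.372.
E = E° − (0.0592/n) log Q = +3.81 − (0.0592/1)(-1.372) = +3.891 V.

+3.891 V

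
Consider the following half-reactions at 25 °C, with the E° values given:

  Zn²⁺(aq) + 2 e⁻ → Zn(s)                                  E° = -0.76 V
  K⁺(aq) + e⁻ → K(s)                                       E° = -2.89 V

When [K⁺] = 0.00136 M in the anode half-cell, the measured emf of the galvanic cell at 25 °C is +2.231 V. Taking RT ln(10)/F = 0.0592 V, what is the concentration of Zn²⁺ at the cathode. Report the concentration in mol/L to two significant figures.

Zn²⁺/Zn is the cathode, K⁺/K the anode: E°cell = +2.13 V, n = 2.
Overall reaction: Zn²⁺(aq) + 2 K(s) → Zn(s) + 2 K⁺(aq); Q = [K⁺]^2/[Zn²⁺]^1.
From E = E° − (0.0592/n) log Q: log Q = (E° − E)·n/0.0592 = (+2.13 − (+2.231))·2/0.0592 = -3.4122.
So 1·log[Zn²⁺] = 2·log(0.00136) − log Q = -5.7329 − (-3.4122) = -2.3207; [Zn²⁺] = 10^(-2.3207) ≈ 0.0048 M.

0.0048 M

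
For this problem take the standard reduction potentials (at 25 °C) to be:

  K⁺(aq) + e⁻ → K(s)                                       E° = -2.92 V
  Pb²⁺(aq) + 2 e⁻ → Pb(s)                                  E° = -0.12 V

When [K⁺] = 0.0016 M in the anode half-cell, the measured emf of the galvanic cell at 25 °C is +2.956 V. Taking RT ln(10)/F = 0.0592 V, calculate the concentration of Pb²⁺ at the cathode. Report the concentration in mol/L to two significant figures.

Pb²⁺/Pb is the cathode, K⁺/K the anode: E°cell = +2.80 V, n = 2.
Overall reaction: Pb²⁺(aq) + 2 K(s) → Pb(s) + 2 K⁺(aq); Q = [K⁺]^2/[Pb²⁺]^1.
From E = E° − (0.0592/n) log Q: log Q = (E° − E)·n/0.0592 = (+2.80 − (+2.956))·2/0.0592 = -5.2703.
So 1·log[Pb²⁺] = 2·log(0.0016) − log Q = -5.5918 − (-5.2703) = -0.3215; [Pb²⁺] = 10^(-0.3215) ≈ 0.48 M.

0.48 M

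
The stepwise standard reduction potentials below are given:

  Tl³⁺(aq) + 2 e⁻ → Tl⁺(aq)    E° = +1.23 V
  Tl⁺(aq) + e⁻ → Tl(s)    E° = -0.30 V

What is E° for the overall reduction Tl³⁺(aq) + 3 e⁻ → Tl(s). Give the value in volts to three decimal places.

+0.720 V

Adding the free-energy changes (−nFE°) of the two steps gives −n₃FE°₃ = −n₁FE°₁ − n₂FE°₂.
E°₃ = (2×+1.23 + 1×-0.30) / 3 = (+2.160) / 3 = +0.720 V.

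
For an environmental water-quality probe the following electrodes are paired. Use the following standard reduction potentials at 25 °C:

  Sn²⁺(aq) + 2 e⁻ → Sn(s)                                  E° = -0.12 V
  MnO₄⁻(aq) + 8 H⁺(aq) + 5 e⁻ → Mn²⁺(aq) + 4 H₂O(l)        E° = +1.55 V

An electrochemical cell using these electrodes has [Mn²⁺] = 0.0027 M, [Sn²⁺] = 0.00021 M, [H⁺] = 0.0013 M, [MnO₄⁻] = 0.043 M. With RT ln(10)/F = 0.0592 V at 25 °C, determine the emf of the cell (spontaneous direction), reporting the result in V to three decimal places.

+1.520 V

MnO₄⁻/Mn²⁺ is the cathode (higher E°), Sn²⁺/Sn the anode: E°cell = +1.55 − (-0.12) = +1.67 V, n = 10.
Overall: 2 MnO₄⁻(aq) + 16 H⁺(aq) + 5 Sn(s) → 2 Mn²⁺(aq) + 8 H₂O(l) + 5 Sn²⁺(aq)
Q = [Mn²⁺]^2·[Sn²⁺]^5 / ([MnO₄⁻]^2·[H⁺]^16); log Q = 25.384.
E = E° − (0.0592/n) log Q = +1.67 − (0.0592/10)(25.384) = +1.520 V.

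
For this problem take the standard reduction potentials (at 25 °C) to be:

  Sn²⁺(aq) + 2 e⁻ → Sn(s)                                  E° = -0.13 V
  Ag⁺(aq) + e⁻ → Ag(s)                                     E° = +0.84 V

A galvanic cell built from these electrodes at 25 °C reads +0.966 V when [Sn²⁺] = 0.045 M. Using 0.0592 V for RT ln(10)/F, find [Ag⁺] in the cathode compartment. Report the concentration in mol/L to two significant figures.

Ag⁺/Ag is the cathode, Sn²⁺/Sn the anode: E°cell = +0.97 V, n = 2.
Overall reaction: 2 Ag⁺(aq) + Sn(s) → 2 Ag(s) + Sn²⁺(aq); Q = [Sn²⁺]^1/[Ag⁺]^2.
From E = E° − (0.0592/n) log Q: log Q = (E° − E)·n/0.0592 = (+0.97 − (+0.966))·2/0.0592 = 0.1351.
So 2·log[Ag⁺] = 1·log(0.045) − log Q = -1.3468 − (0.1351) = -1.4819; log[Ag⁺] = -1.4819 / 2 = -0.7409; [Ag⁺] = 10^(-0.7409) ≈ 0.18 M.

0.18 M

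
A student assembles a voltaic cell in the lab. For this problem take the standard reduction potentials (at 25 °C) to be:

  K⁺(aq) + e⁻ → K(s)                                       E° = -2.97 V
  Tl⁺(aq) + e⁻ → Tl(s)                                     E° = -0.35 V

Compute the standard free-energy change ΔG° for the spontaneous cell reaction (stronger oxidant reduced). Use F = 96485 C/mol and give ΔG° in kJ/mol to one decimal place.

-252.8 kJ/mol

Tl⁺/Tl (E° = -0.35 V) is the cathode; K⁺/K (E° = -2.97 V) is the anode, so E°cell = +2.62 V.
Balancing electrons gives n = 1 (lcm of 1 and 1).
ΔG° = −nFE° = −(1)(96485)(+2.62) = -252,791 J = -252.8 kJ/mol.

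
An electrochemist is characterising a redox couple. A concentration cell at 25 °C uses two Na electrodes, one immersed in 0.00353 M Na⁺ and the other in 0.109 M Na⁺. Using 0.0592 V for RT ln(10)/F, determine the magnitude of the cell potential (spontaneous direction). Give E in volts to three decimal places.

For a concentration cell E°cell = 0. The 0.109 M side is the cathode (reduction is favoured where [Na⁺] is higher).
With n = 1, E = −(0.0592/1) log([Na⁺]ₐₙ/[Na⁺]꜀ₐₜ) = −(0.0592/1) log(0.00353/0.109) = −(0.0592/1)(-1.490) = +0.088 V.

+0.088 V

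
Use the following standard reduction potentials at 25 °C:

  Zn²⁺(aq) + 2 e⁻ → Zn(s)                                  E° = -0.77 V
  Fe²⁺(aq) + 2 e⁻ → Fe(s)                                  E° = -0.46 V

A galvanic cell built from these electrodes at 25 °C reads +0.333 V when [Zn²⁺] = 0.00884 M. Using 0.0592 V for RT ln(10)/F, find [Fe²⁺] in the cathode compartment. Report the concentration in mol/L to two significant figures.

0.053 M

Fe²⁺/Fe is the cathode, Zn²⁺/Zn the anode: E°cell = +0.31 V, n = 2.
Overall reaction: Fe²⁺(aq) + Zn(s) → Fe(s) + Zn²⁺(aq); Q = [Zn²⁺]^1/[Fe²⁺]^1.
From E = E° − (0.0592/n) log Q: log Q = (E° − E)·n/0.0592 = (+0.31 − (+0.333))·2/0.0592 = -0.7770.
So 1·log[Fe²⁺] = 1·log(0.00884) − log Q = -2.0535 − (-0.7770) = -1.2765; [Fe²⁺] = 10^(-1.2765) ≈ 0.053 M.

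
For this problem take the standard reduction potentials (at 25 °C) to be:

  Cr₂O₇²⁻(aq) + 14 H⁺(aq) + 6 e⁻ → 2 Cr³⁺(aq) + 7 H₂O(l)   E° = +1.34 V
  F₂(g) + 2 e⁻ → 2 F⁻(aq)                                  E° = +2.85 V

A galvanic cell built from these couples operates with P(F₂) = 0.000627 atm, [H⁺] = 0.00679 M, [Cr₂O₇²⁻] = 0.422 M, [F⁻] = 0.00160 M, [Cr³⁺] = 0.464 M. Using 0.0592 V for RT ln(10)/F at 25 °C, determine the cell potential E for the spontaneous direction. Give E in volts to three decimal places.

+1.877 V

F₂/F⁻ is the cathode (higher E°), Cr₂O₇²⁻/Cr³⁺ the anode: E°cell = +2.85 − (+1.34) = +1.51 V, n = 6.
Overall: 3 F₂(g) + 2 Cr³⁺(aq) + 7 H₂O(l) → 6 F⁻(aq) + Cr₂O₇²⁻(aq) + 14 H⁺(aq)
Q = [F⁻]^6·[Cr₂O₇²⁻]·[H⁺]^14 / (P(F₂)^3·[Cr³⁺]^2); log Q = -37.229.
E = E° − (0.0592/n) log Q = +1.51 − (0.0592/6)(-37.229) = +1.877 V.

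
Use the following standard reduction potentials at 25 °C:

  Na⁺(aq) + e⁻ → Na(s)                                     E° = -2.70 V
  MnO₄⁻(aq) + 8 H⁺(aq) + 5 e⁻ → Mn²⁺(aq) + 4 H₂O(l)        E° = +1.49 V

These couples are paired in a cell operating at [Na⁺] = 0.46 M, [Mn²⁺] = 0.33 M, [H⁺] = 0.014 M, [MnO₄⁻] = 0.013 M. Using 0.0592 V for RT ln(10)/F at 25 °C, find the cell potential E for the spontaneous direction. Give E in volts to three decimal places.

MnO₄⁻/Mn²⁺ is the cathode (higher E°), Na⁺/Na the anode: E°cell = +1.49 − (-2.70) = +4.19 V, n = 5.
Overall: MnO₄⁻(aq) + 8 H⁺(aq) + 5 Na(s) → Mn²⁺(aq) + 4 H₂O(l) + 5 Na⁺(aq)
Q = [Mn²⁺]·[Na⁺]^5 / ([MnO₄⁻]·[H⁺]^8); log Q = 14.549.
E = E° − (0.0592/n) log Q = +4.19 − (0.0592/5)(14.549) = +4.018 V.

+4.018 V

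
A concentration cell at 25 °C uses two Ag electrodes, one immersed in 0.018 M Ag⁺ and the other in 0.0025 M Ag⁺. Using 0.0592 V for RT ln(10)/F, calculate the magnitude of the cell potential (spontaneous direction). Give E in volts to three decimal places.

+0.051 V

For a concentration cell E°cell = 0. The 0.018 M side is the cathode (reduction is favoured where [Ag⁺] is higher).
With n = 1, E = −(0.0592/1) log([Ag⁺]ₐₙ/[Ag⁺]꜀ₐₜ) = −(0.0592/1) log(0.0025/0.018) = −(0.0592/1)(-0.857) = +0.051 V.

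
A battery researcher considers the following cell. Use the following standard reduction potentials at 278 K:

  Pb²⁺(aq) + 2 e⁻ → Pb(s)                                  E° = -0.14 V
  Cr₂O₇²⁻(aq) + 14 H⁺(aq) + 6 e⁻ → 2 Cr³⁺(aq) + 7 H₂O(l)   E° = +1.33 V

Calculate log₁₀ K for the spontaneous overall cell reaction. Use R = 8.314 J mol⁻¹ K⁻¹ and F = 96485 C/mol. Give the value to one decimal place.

Cathode: Cr₂O₇²⁻/Cr³⁺; anode: Pb²⁺/Pb. E°cell = (+1.33) − (-0.14) = +1.47 V, with n = 6.
ΔG° = −nFE° = −RT ln K, so ln K = nFE°/(RT) = (6)(96485)(+1.47) / ((8.314)(278)) = 368.191.
log₁₀ K = 368.191 / ln 10 = 159.9.

159.9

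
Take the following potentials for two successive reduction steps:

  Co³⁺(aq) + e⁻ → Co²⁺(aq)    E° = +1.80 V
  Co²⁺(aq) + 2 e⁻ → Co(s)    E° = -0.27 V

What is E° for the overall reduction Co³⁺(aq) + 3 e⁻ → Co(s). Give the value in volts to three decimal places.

Standard free energies of sequential steps add: ΔG°₃ = ΔG°₁ + ΔG°₂, so n₃E°₃ = n₁E°₁ + n₂E°₂.
E°₃ = (1×+1.80 + 2×-0.27) / 3 = (+1.260) / 3 = +0.420 V.

+0.420 V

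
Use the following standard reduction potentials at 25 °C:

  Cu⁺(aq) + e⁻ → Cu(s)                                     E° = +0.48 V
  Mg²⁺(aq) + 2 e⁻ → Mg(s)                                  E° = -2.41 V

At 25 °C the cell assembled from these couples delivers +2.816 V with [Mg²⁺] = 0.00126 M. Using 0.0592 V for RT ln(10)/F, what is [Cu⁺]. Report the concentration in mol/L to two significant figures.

Cu⁺/Cu is the cathode, Mg²⁺/Mg the anode: E°cell = +2.89 V, n = 2.
Overall reaction: 2 Cu⁺(aq) + Mg(s) → 2 Cu(s) + Mg²⁺(aq); Q = [Mg²⁺]^1/[Cu⁺]^2.
From E = E° − (0.0592/n) log Q: log Q = (E° − E)·n/0.0592 = (+2.89 − (+2.816))·2/0.0592 = 2.5000.
So 2·log[Cu⁺] = 1·log(0.00126) − log Q = -2.8996 − (2.5000) = -5.3996; log[Cu⁺] = -5.3996 / 2 = -2.6998; [Cu⁺] = 10^(-2.6998) ≈ 0.0020 M.

0.0020 M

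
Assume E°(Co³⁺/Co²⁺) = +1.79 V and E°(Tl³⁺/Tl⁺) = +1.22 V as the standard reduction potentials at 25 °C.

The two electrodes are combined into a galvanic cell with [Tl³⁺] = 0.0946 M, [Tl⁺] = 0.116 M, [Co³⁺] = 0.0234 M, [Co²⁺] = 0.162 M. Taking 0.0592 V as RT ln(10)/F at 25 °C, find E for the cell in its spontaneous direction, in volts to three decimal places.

Co³⁺/Co²⁺ is the cathode (higher E°), Tl³⁺/Tl⁺ the anode: E°cell = +1.79 − (+1.22) = +0.57 V, n = 2.
Overall: 2 Co³⁺(aq) + Tl⁺(aq) → 2 Co²⁺(aq) + Tl³⁺(aq)
Q = [Co²⁺]^2·[Tl³⁺] / ([Co³⁺]^2·[Tl⁺]); log Q = 1.592.
E = E° − (0.0592/n) log Q = +0.57 − (0.0592/2)(1.592) = +0.523 V.

+0.523 V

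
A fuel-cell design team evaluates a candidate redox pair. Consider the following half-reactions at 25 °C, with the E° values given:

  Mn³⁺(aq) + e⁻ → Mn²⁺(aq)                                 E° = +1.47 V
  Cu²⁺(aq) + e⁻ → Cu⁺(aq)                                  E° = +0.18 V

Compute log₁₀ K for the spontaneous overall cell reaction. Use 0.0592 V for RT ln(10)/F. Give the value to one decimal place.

Cathode: Mn³⁺/Mn²⁺; anode: Cu²⁺/Cu⁺. E°cell = +1.29 V, n = 1.
log K = nE°cell / 0.0592 = (1)(+1.29) / 0.0592 = 21.8.

21.8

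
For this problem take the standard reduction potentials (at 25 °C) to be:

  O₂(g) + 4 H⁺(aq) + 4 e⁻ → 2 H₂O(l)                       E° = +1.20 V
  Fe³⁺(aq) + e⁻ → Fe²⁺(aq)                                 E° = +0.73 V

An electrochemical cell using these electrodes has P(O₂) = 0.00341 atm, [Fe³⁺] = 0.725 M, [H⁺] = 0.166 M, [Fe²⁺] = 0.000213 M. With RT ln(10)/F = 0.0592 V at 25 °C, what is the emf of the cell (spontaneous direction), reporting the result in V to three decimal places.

O₂/H₂O is the cathode (higher E°), Fe³⁺/Fe²⁺ the anode: E°cell = +1.20 − (+0.73) = +0.47 V, n = 4.
Overall: O₂(g) + 4 H⁺(aq) + 4 Fe²⁺(aq) → 2 H₂O(l) + 4 Fe³⁺(aq)
Q = [Fe³⁺]^4 / (P(O₂)·[H⁺]^4·[Fe²⁺]^4); log Q = 19.715.
E = E° − (0.0592/n) log Q = +0.47 − (0.0592/4)(19.715) = +0.178 V.

+0.178 V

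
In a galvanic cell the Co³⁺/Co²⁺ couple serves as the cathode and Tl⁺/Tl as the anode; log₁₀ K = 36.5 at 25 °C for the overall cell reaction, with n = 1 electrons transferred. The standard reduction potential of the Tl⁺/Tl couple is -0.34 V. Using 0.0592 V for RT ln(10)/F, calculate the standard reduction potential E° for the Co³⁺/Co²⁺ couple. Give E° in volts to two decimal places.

E°cell = (0.0592/n)·log K = (0.0592/1)(36.5) = +2.161 V.
Since Co³⁺/Co²⁺ is the cathode and Tl⁺/Tl the anode, E°cell = E°(Co³⁺/Co²⁺) − E°(Tl⁺/Tl).
So E°(Co³⁺/Co²⁺) = E°cell + E°(Tl⁺/Tl) = +2.161 + (-0.34) = +1.82 V.

+1.82 V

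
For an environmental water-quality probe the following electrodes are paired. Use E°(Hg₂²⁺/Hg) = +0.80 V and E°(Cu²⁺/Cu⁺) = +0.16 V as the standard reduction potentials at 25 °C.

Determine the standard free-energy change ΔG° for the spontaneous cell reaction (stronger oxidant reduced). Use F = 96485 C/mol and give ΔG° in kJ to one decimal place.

Hg₂²⁺/Hg (E° = +0.80 V) is the cathode; Cu²⁺/Cu⁺ (E° = +0.16 V) is the anode, so E°cell = +0.64 V.
Balancing electrons gives n = 2 (lcm of 2 and 1).
ΔG° = −nFE° = −(2)(96485)(+0.64) = -123,501 J = -123.5 kJ.

-123.5 kJ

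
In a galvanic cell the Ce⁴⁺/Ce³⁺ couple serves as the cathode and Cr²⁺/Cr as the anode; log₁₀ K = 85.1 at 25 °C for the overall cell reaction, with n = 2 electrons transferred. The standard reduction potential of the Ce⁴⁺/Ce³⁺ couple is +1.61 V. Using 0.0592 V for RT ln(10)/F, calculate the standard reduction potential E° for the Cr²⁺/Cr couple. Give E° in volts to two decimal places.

-0.91 V

E°cell = (0.0592/n)·log K = (0.0592/2)(85.1) = +2.519 V.
Since Ce⁴⁺/Ce³⁺ is the cathode and Cr²⁺/Cr the anode, E°cell = E°(Ce⁴⁺/Ce³⁺) − E°(Cr²⁺/Cr).
So E°(Cr²⁺/Cr) = E°(Ce⁴⁺/Ce³⁺) − E°cell = (+1.61) − (+2.519) = -0.91 V.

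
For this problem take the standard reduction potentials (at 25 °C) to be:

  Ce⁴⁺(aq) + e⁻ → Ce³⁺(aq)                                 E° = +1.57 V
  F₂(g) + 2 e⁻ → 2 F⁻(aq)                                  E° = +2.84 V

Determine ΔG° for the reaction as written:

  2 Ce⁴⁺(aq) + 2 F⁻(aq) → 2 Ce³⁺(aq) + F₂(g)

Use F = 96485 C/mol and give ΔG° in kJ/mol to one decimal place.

As written, Ce⁴⁺/Ce³⁺ is reduced (cathode) and F₂/F⁻ is oxidised (anode), so E°cell = (+1.57) − (+2.84) = -1.27 V.
Balancing electrons gives n = 2.
ΔG° = −nFE° = −(2)(96485)(-1.27) = 245,072 J = +245.1 kJ/mol.

+245.1 kJ/mol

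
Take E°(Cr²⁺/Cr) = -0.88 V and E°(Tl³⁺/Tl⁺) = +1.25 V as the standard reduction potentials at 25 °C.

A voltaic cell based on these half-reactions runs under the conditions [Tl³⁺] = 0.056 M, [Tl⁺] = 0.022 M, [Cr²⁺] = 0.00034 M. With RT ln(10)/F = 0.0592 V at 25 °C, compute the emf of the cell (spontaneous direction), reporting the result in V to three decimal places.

Tl³⁺/Tl⁺ is the cathode (higher E°), Cr²⁺/Cr the anode: E°cell = +1.25 − (-0.88) = +2.13 V, n = 2.
Overall: Tl³⁺(aq) + Cr(s) → Tl⁺(aq) + Cr²⁺(aq)
Q = [Tl⁺]·[Cr²⁺] / ([Tl³⁺]); log Q = -3.874.
E = E° − (0.0592/n) log Q = +2.13 − (0.0592/2)(-3.874) = +2.245 V.

+2.245 V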